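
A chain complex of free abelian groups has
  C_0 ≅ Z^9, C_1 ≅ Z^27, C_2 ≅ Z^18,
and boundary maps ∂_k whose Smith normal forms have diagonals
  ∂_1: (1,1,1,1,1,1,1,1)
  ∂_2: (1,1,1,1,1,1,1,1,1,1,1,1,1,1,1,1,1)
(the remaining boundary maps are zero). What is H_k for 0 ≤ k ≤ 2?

H_0 ≅ Z,  H_1 ≅ Z^2,  H_2 ≅ Z.

H_0: b_0 = 9 − 0 − 8 = 1; torsion from ∂_1 factors > 1: none. So H_0 ≅ Z.
H_1: b_1 = 27 − 8 − 17 = 2; torsion from ∂_2 factors > 1: none. So H_1 ≅ Z^2.
H_2: b_2 = 18 − 17 − 0 = 1; torsion from ∂_3 factors > 1: none. So H_2 ≅ Z.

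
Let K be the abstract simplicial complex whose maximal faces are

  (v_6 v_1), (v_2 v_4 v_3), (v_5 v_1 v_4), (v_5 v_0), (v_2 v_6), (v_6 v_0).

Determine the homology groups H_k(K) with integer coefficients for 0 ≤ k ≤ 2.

Take the total order v_0 < v_1 < v_2 < v_3 < v_4 < v_5 < v_6 on the vertex set. Then K (dimension 2) consists of the simplices:

  0-simplices (7): [v_0], [v_1], [v_2], [v_3], [v_4], [v_5], [v_6]
  1-simplices (10): [v_0,v_5], [v_0,v_6], [v_1,v_4], [v_1,v_5], [v_1,v_6], [v_2,v_3], [v_2,v_4], [v_2,v_6], [v_3,v_4], [v_4,v_5]
  2-simplices (2): [v_1,v_4,v_5], [v_2,v_3,v_4]

giving chain groups C_0 ≅ Z^7, C_1 ≅ Z^10, C_2 ≅ Z^2.

∂_1: C_1 → C_0 sends each edge [p,q] (with p < q) to q − p. For instance
  ∂[v_2,v_3] = [v_3] − [v_2].
The resulting 7×10 matrix has rank 6, and its Smith normal form has invariant factors (1,1,1,1,1,1).

The boundary map ∂_2: C_2 → C_1 sends each 2-simplex [p,q,r] to [q,r] − [p,r] + [p,q]. For instance
  ∂[v_2,v_3,v_4] = [v_3,v_4] − [v_2,v_4] + [v_2,v_3],
  ∂[v_1,v_4,v_5] = [v_4,v_5] − [v_1,v_5] + [v_1,v_4].
This gives a 10×2 integer matrix of rank 2; reducing to Smith normal form yields diagonal entries (1,1).

Computing H_k = (kernel of ∂_k) / (image of ∂_{k+1}):

  H_0: rank C_0 − rank ∂_1 = 7 − 6 = 1, and the invariant factors of ∂_1 are all 1, so H_0 ≅ Z.
  H_1: rank ker ∂_1 − rank ∂_2 = (10 − 6) − 2 = 2, and the invariant factors of ∂_2 are all 1, so H_1 ≅ Z^2.
  H_2: rank ker ∂_2 − rank ∂_3 = (2 − 2) − 0 = 0, and there is no ∂_3, so H_2 ≅ 0.

H_0 ≅ Z,  H_1 ≅ Z^2,  H_2 = 0.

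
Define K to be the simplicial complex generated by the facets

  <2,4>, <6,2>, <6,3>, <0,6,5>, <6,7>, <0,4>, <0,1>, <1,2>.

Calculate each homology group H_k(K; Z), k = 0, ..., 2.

H_0 = Z,  H_1 = Z^2,  H_2 = 0.

Take the total order 0 < 1 < 2 < 3 < 4 < 5 < 6 < 7 on the vertex set. Then K (dimension 2) consists of the simplices:

  0-simplices (8): [0], [1], [2], [3], [4], [5], [6], [7]
  1-simplices (10): [0,1], [0,4], [0,5], [0,6], [1,2], [2,4], [2,6], [3,6], [5,6], [6,7]
  2-simplices (1): [0,5,6]

Hence C_0 ≅ Z^8, C_1 ≅ Z^10, C_2 ≅ Z^1.

The boundary map ∂_1: C_1 → C_0 sends each edge [p,q] (with p < q) to q − p.
The 8×10 boundary matrix has rank 7 and Smith normal form diag(1,1,1,1,1,1,1).

The boundary map ∂_2: C_2 → C_1 acts by ∂[p,q,r] = [q,r] − [p,r] + [p,q]. For instance
  ∂[0,5,6] = [5,6] − [0,6] + [0,5].
The 10×1 boundary matrix has rank 1 and Smith normal form diag(1).

Reading off H_k = ker ∂_k / im ∂_{k+1}:

  H_0: rank C_0 − rank ∂_1 = 8 − 7 = 1, and the invariant factors of ∂_1 are all 1, so H_0 = Z.
  H_1: rank ker ∂_1 − rank ∂_2 = (10 − 7) − 1 = 2, and the invariant factors of ∂_2 are all 1, so H_1 = Z^2.
  H_2: rank ker ∂_2 − rank ∂_3 = (1 − 1) − 0 = 0, and there is no ∂_3, so H_2 = 0.

As a check, the Euler characteristic is 8 − 10 + 1 = -1, which agrees with 1 − 2 + 0 = -1.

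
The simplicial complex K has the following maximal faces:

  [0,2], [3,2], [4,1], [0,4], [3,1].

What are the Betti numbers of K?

K has 5 vertices, 5 edges.
rank ∂_0 = 0, rank ∂_1 = 4 ⇒ b_0 = 5 − 0 − 4 = 1; all invariant factors of ∂_1 are 1 so no torsion. So H_0 ≅ Z.
rank ∂_1 = 4, rank ∂_2 = 0 ⇒ b_1 = 5 − 4 − 0 = 1. So H_1 ≅ Z.

b_0 = 1, b_1 = 1.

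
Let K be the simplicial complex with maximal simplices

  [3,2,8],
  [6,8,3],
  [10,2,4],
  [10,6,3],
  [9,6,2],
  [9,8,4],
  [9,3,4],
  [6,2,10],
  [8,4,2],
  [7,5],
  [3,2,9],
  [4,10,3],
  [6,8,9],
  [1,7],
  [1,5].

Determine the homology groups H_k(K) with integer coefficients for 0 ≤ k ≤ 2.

K has 10 vertices, 21 edges, 12 triangles.
rank ∂_0 = 0, rank ∂_1 = 8 ⇒ b_0 = 10 − 0 − 8 = 2; all invariant factors of ∂_1 are 1 so no torsion. So H_0 ≅ Z^2.
rank ∂_1 = 8, rank ∂_2 = 12 ⇒ b_1 = 21 − 8 − 12 = 1; ∂_2 has invariant factor(s) [2] giving torsion. So H_1 ≅ Z ⊕ Z/2.
rank ∂_2 = 12, rank ∂_3 = 0 ⇒ b_2 = 12 − 12 − 0 = 0. So H_2 ≅ 0.

H_0 ≅ Z^2,  H_1 ≅ Z ⊕ Z/2,  H_2 = 0.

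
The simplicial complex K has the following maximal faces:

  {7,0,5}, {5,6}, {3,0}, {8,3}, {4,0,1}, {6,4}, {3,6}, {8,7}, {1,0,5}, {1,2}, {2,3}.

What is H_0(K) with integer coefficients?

Take the total order 0 < 1 < 2 < 3 < 4 < 5 < 6 < 7 < 8 on the vertex set. Then K (dimension 2) consists of the simplices:

  0-simplices (9): [0], [1], [2], [3], [4], [5], [6], [7], [8]
  1-simplices (15): [0,1], [0,3], [0,4], [0,5], [0,7], [1,2], [1,4], [1,5], [2,3], [3,6], [3,8], [4,6], [5,6], [5,7], [7,8]
  2-simplices (3): [0,1,4], [0,1,5], [0,5,7]

Hence C_0 ≅ Z^9, C_1 ≅ Z^15, C_2 ≅ Z^3.

Boundary ∂_1: C_1 → C_0 is given by ∂[p,q] = [q] − [p].
The resulting 9×15 matrix has rank 8, and its Smith normal form has invariant factors (1,1,1,1,1,1,1,1).

∂_2: C_2 → C_1 sends each 2-simplex [p,q,r] to [q,r] − [p,r] + [p,q]. For instance
  ∂[0,1,4] = [1,4] − [0,4] + [0,1],
  ∂[0,1,5] = [1,5] − [0,5] + [0,1].
As a 15×3 matrix over Z this has rank 3, with invariant factors (1,1,1).

Reading off H_k = ker ∂_k / im ∂_{k+1}:

  H_0: rank C_0 − rank ∂_1 = 9 − 8 = 1, and the invariant factors of ∂_1 are all 1, so H_0 ≅ Z.

H_0 = Z.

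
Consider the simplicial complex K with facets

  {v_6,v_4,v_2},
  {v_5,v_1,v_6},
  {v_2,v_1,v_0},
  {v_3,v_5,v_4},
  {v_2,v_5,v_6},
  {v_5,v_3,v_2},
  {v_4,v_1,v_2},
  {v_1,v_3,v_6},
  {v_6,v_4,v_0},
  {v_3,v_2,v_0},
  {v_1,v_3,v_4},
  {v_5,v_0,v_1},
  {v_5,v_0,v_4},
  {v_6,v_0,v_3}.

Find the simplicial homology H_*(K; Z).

H_0 = Z,  H_1 = Z^2,  H_2 = Z.

Fix the vertex order v_0 < v_1 < v_2 < v_3 < v_4 < v_5 < v_6 and write every simplex with vertices in increasing order. Then dim K = 2 and the simplices of K are:

  0-simplices (7): [v_0], [v_1], [v_2], [v_3], [v_4], [v_5], [v_6]
  1-simplices (21): (21 of them)
  2-simplices (14): (14 of them)

Hence C_0 ≅ Z^7, C_1 ≅ Z^21, C_2 ≅ Z^14.

Boundary ∂_1: C_1 → C_0 sends each edge [p,q] (with p < q) to q − p. For instance
  ∂[v_0,v_6] = [v_6] − [v_0].
This gives a 7×21 integer matrix of rank 6; reducing to Smith normal form yields diagonal entries (1,1,1,1,1,1).

The boundary map ∂_2: C_2 → C_1 maps a triangle to the signed sum of its edges. For instance
  ∂[v_1,v_3,v_6] = [v_3,v_6] − [v_1,v_6] + [v_1,v_3],
  ∂[v_2,v_5,v_6] = [v_5,v_6] − [v_2,v_6] + [v_2,v_5].
As a 21×14 matrix over Z this has rank 13, with invariant factors (1,1,1,1,1,1,1,1,1,1,1,1,1).

Computing H_k = (kernel of ∂_k) / (image of ∂_{k+1}):

  H_0: rank C_0 − rank ∂_1 = 7 − 6 = 1, and the invariant factors of ∂_1 are all 1, so H_0 = Z.
  H_1: rank ker ∂_1 − rank ∂_2 = (21 − 6) − 13 = 2, and the invariant factors of ∂_2 are all 1, so H_1 = Z^2.
  H_2: rank ker ∂_2 − rank ∂_3 = (14 − 13) − 0 = 1, and there is no ∂_3, so H_2 = Z.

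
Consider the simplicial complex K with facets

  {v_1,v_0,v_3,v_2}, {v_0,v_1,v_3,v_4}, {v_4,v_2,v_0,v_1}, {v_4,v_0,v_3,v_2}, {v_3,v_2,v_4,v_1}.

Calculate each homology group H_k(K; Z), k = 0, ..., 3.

H_0 = Z,  H_1 = 0,  H_2 = 0,  H_3 = Z.

We work with the vertex ordering v_0 < v_1 < v_2 < v_3 < v_4. The simplices of K, each written with vertices in increasing order, are:

  0-simplices (5): [v_0], [v_1], [v_2], [v_3], [v_4]
  1-simplices (10): [v_0,v_1], [v_0,v_2], [v_0,v_3], [v_0,v_4], [v_1,v_2], [v_1,v_3], [v_1,v_4], [v_2,v_3], [v_2,v_4], [v_3,v_4]
  2-simplices (10): [v_0,v_1,v_2], [v_0,v_1,v_3], [v_0,v_1,v_4], [v_0,v_2,v_3], [v_0,v_2,v_4], [v_0,v_3,v_4], [v_1,v_2,v_3], [v_1,v_2,v_4], [v_1,v_3,v_4], [v_2,v_3,v_4]
  3-simplices (5): [v_0,v_1,v_2,v_3], [v_0,v_1,v_2,v_4], [v_0,v_1,v_3,v_4], [v_0,v_2,v_3,v_4], [v_1,v_2,v_3,v_4]

giving chain groups C_0 ≅ Z^5, C_1 ≅ Z^10, C_2 ≅ Z^10, C_3 ≅ Z^5.

Boundary ∂_1: C_1 → C_0 is given by ∂[p,q] = [q] − [p]. For instance
  ∂[v_1,v_2] = [v_2] − [v_1].
The resulting 5×10 matrix has rank 4, and its Smith normal form has invariant factors (1,1,1,1).

Boundary ∂_2: C_2 → C_1 maps a triangle to the signed sum of its edges. For instance
  ∂[v_0,v_1,v_4] = [v_1,v_4] − [v_0,v_4] + [v_0,v_1],
  ∂[v_0,v_2,v_3] = [v_2,v_3] − [v_0,v_3] + [v_0,v_2].
The resulting 10×10 matrix has rank 6, and its Smith normal form has invariant factors (1,1,1,1,1,1).

Boundary ∂_3: C_3 → C_2 sends each 3-simplex σ to the alternating sum Σ_i (−1)^i (σ with its i-th vertex removed). For instance
  ∂[v_0,v_2,v_3,v_4] = [v_2,v_3,v_4] − [v_0,v_3,v_4] + [v_0,v_2,v_4] − [v_0,v_2,v_3],
  ∂[v_0,v_1,v_2,v_3] = [v_1,v_2,v_3] − [v_0,v_2,v_3] + [v_0,v_1,v_3] − [v_0,v_1,v_2].
As a 10×5 matrix over Z this has rank 4, with invariant factors (1,1,1,1).

Now H_k = ker ∂_k / im ∂_{k+1}, so:

  H_0: rank C_0 − rank ∂_1 = 5 − 4 = 1, and the invariant factors of ∂_1 are all 1, so H_0 ≅ Z.
  H_1: rank ker ∂_1 − rank ∂_2 = (10 − 4) − 6 = 0, and the invariant factors of ∂_2 are all 1, so H_1 ≅ 0.
  H_2: rank ker ∂_2 − rank ∂_3 = (10 − 6) − 4 = 0, and the invariant factors of ∂_3 are all 1, so H_2 ≅ 0.
  H_3: rank ker ∂_3 − rank ∂_4 = (5 − 4) − 0 = 1, and there is no ∂_4, so H_3 ≅ Z.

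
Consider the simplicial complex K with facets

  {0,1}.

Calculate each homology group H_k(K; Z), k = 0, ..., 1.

Order the vertices as 0 < 1. Listing each simplex with vertices in this order, K has dimension 1 with simplices:

  0-simplices (2): [0], [1]
  1-simplices (1): [0,1]

Hence C_0 ≅ Z^2, C_1 ≅ Z^1.

The boundary map ∂_1: C_1 → C_0 sends each edge [p,q] (with p < q) to q − p. For instance
  ∂[0,1] = [1] − [0].
As a 2×1 matrix over Z this has rank 1, with invariant factors (1).

From H_k ≅ ker(∂_k) / im(∂_{k+1}) we obtain:

  H_0: rank C_0 − rank ∂_1 = 2 − 1 = 1, and the invariant factors of ∂_1 are all 1, so H_0 = Z.
  H_1: rank ker ∂_1 − rank ∂_2 = (1 − 1) − 0 = 0, and there is no ∂_2, so H_1 = 0.

As a check, the Euler characteristic is 2 − 1 = 1, which agrees with 1 − 0 = 1.

H_0 ≅ Z,  H_1 = 0.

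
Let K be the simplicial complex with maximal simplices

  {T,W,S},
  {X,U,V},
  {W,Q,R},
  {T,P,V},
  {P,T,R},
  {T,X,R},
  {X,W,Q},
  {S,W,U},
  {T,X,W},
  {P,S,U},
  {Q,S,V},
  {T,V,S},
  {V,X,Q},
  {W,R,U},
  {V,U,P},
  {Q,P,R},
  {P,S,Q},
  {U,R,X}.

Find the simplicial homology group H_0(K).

H_0 = Z.

Fix the vertex order P < Q < R < S < T < U < V < W < X and write every simplex with vertices in increasing order. Then dim K = 2 and the simplices of K are:

  0-simplices (9): P, Q, R, S, T, U, V, W, X
  1-simplices (27): PQ, PR, PS, PT, PU, PV, QR, QS, QV, QW, QX, RT, RU, RW, RX, ST, SU, SV, SW, TV, TW, TX, UV, UW, UX, VX, WX
  2-simplices (18): PQR, PQS, PRT, PSU, PTV, PUV, QRW, QSV, QVX, QWX, RTX, RUW, RUX, STV, STW, SUW, TWX, UVX

giving chain groups C_0 ≅ Z^9, C_1 ≅ Z^27, C_2 ≅ Z^18.

∂_1: C_1 → C_0 maps an edge to its endpoints' difference, ∂[p,q] = q − p.
The 9×27 boundary matrix has rank 8 and Smith normal form diag(1,1,1,1,1,1,1,1).

∂_2: C_2 → C_1 sends each 2-simplex [p,q,r] to [q,r] − [p,r] + [p,q]. For instance
  ∂RUX = UX − RX + RU,
  ∂PRT = RT − PT + PR.
The 27×18 boundary matrix has rank 18 and Smith normal form diag(1,1,1,1,1,1,1,1,1,1,1,1,1,1,1,1,1,2).

Reading off H_k = ker ∂_k / im ∂_{k+1}:

  H_0: rank C_0 − rank ∂_1 = 9 − 8 = 1, and the invariant factors of ∂_1 are all 1, so H_0 = Z.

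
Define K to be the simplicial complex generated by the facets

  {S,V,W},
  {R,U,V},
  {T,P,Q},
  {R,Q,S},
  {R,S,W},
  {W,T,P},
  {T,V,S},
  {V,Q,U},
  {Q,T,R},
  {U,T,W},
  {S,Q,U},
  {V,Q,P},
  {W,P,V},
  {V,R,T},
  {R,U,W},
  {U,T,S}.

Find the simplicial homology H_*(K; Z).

Take the total order P < Q < R < S < T < U < V < W on the vertex set. Then K (dimension 2) consists of the simplices:

  0-simplices (8): P, Q, R, S, T, U, V, W
  1-simplices (24): PQ, PT, PV, PW, QR, QS, QT, QU, QV, RS, RT, RU, RV, RW, ST, SU, SV, SW, TU, TV, TW, UV, UW, VW
  2-simplices (16): PQT, PQV, PTW, PVW, QRS, QRT, QSU, QUV, RSW, RTV, RUV, RUW, STU, STV, SVW, TUW

Hence C_0 ≅ Z^8, C_1 ≅ Z^24, C_2 ≅ Z^16.

Boundary ∂_1: C_1 → C_0 maps an edge to its endpoints' difference, ∂[p,q] = q − p. For instance
  ∂RU = U − R.
As a 8×24 matrix over Z this has rank 7, with invariant factors (1,1,1,1,1,1,1).

∂_2: C_2 → C_1 acts by ∂[p,q,r] = [q,r] − [p,r] + [p,q]. For instance
  ∂STU = TU − SU + ST,
  ∂PQT = QT − PT + PQ.
This gives a 24×16 integer matrix of rank 15; reducing to Smith normal form yields diagonal entries (1,1,1,1,1,1,1,1,1,1,1,1,1,1,1).

Now H_k = ker ∂_k / im ∂_{k+1}, so:

  H_0: rank C_0 − rank ∂_1 = 8 − 7 = 1, and the invariant factors of ∂_1 are all 1, so H_0 ≅ Z.
  H_1: rank ker ∂_1 − rank ∂_2 = (24 − 7) − 15 = 2, and the invariant factors of ∂_2 are all 1, so H_1 ≅ Z^2.
  H_2: rank ker ∂_2 − rank ∂_3 = (16 − 15) − 0 = 1, and there is no ∂_3, so H_2 ≅ Z.

H_0 ≅ Z,  H_1 ≅ Z^2,  H_2 ≅ Z.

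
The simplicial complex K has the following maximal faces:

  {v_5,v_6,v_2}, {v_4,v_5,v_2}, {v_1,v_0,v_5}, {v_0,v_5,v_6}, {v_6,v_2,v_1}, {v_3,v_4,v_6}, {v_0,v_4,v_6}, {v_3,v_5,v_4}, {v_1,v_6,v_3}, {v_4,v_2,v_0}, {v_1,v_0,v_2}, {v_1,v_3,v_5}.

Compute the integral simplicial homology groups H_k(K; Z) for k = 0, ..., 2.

K has 7 vertices, 18 edges, 12 triangles.
rank ∂_0 = 0, rank ∂_1 = 6 ⇒ b_0 = 7 − 0 − 6 = 1; all invariant factors of ∂_1 are 1 so no torsion. So H_0 = Z.
rank ∂_1 = 6, rank ∂_2 = 12 ⇒ b_1 = 18 − 6 − 12 = 0; ∂_2 has invariant factor(s) [2] giving torsion. So H_1 = Z/2.
rank ∂_2 = 12, rank ∂_3 = 0 ⇒ b_2 = 12 − 12 − 0 = 0. So H_2 = 0.

H_0 = Z,  H_1 = Z/2,  H_2 = 0.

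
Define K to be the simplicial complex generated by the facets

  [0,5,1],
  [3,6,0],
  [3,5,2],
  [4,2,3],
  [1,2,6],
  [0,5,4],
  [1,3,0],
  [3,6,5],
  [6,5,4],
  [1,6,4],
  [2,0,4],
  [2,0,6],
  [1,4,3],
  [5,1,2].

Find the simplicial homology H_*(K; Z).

H_0 = Z,  H_1 = Z^2,  H_2 = Z.

Order the vertices as 0 < 1 < 2 < 3 < 4 < 5 < 6. Listing each simplex with vertices in this order, K has dimension 2 with simplices:

  0-simplices (7): [0], [1], [2], [3], [4], [5], [6]
  1-simplices (21): [0,1], [0,2], [0,3], [0,4], [0,5], [0,6], [1,2], [1,3], [1,4], [1,5], [1,6], [2,3], [2,4], [2,5], [2,6], [3,4], [3,5], [3,6], [4,5], [4,6], [5,6]
  2-simplices (14): [0,1,3], [0,1,5], [0,2,4], [0,2,6], [0,3,6], [0,4,5], [1,2,5], [1,2,6], [1,3,4], [1,4,6], [2,3,4], [2,3,5], [3,5,6], [4,5,6]

so the chain groups are C_0 ≅ Z^7, C_1 ≅ Z^21, C_2 ≅ Z^14.

Boundary ∂_1: C_1 → C_0 is given by ∂[p,q] = [q] − [p]. For instance
  ∂[0,2] = [2] − [0].
This gives a 7×21 integer matrix of rank 6; reducing to Smith normal form yields diagonal entries (1,1,1,1,1,1).

The boundary map ∂_2: C_2 → C_1 sends each 2-simplex [p,q,r] to [q,r] − [p,r] + [p,q]. For instance
  ∂[0,2,4] = [2,4] − [0,4] + [0,2],
  ∂[1,2,6] = [2,6] − [1,6] + [1,2].
The 21×14 boundary matrix has rank 13 and Smith normal form diag(1,1,1,1,1,1,1,1,1,1,1,1,1).

Reading off H_k = ker ∂_k / im ∂_{k+1}:

  H_0: rank C_0 − rank ∂_1 = 7 − 6 = 1, and the invariant factors of ∂_1 are all 1, so H_0 ≅ Z.
  H_1: rank ker ∂_1 − rank ∂_2 = (21 − 6) − 13 = 2, and the invariant factors of ∂_2 are all 1, so H_1 ≅ Z^2.
  H_2: rank ker ∂_2 − rank ∂_3 = (14 − 13) − 0 = 1, and there is no ∂_3, so H_2 ≅ Z.

(K is a triangulation of the torus T^2.)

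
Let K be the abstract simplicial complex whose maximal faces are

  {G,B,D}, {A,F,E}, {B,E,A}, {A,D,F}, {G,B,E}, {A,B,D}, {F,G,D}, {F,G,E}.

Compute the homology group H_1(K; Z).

Take the total order A < B < D < E < F < G on the vertex set. Then K (dimension 2) consists of the simplices:

  0-simplices (6): A, B, D, E, F, G
  1-simplices (12): AB, AD, AE, AF, BD, BE, BG, DF, DG, EF, EG, FG
  2-simplices (8): ABD, ABE, ADF, AEF, BDG, BEG, DFG, EFG

Hence C_0 ≅ Z^6, C_1 ≅ Z^12, C_2 ≅ Z^8.

Boundary ∂_1: C_1 → C_0 maps an edge to its endpoints' difference, ∂[p,q] = q − p. For instance
  ∂BD = D − B.
The 6×12 boundary matrix has rank 5 and Smith normal form diag(1,1,1,1,1).

Boundary ∂_2: C_2 → C_1 maps a triangle to the signed sum of its edges. For instance
  ∂BEG = EG − BG + BE,
  ∂DFG = FG − DG + DF.
The resulting 12×8 matrix has rank 7, and its Smith normal form has invariant factors (1,1,1,1,1,1,1).

Computing H_k = (kernel of ∂_k) / (image of ∂_{k+1}):

  H_1: rank ker ∂_1 − rank ∂_2 = (12 − 5) − 7 = 0, and the invariant factors of ∂_2 are all 1, so H_1 = 0.

(K is a triangulation of the 2-sphere S^2.)

H_1 ≅ 0.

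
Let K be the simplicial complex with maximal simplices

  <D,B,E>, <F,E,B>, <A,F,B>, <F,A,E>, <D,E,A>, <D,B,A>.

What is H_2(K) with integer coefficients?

K has 5 vertices, 9 edges, 6 triangles.
rank ∂_2 = 5, rank ∂_3 = 0 ⇒ b_2 = 6 − 5 − 0 = 1. So H_2 = Z.

H_2 = Z.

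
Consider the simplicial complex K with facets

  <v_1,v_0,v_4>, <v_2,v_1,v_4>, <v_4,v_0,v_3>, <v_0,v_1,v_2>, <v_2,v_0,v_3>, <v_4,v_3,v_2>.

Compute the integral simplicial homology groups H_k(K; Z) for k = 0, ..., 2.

Take the total order v_0 < v_1 < v_2 < v_3 < v_4 on the vertex set. Then K (dimension 2) consists of the simplices:

  0-simplices (5): [v_0], [v_1], [v_2], [v_3], [v_4]
  1-simplices (9): [v_0,v_1], [v_0,v_2], [v_0,v_3], [v_0,v_4], [v_1,v_2], [v_1,v_4], [v_2,v_3], [v_2,v_4], [v_3,v_4]
  2-simplices (6): [v_0,v_1,v_2], [v_0,v_1,v_4], [v_0,v_2,v_3], [v_0,v_3,v_4], [v_1,v_2,v_4], [v_2,v_3,v_4]

so the chain groups are C_0 ≅ Z^5, C_1 ≅ Z^9, C_2 ≅ Z^6.

Boundary ∂_1: C_1 → C_0 is given by ∂[p,q] = [q] − [p]. For instance
  ∂[v_0,v_1] = [v_1] − [v_0].
This gives a 5×9 integer matrix of rank 4; reducing to Smith normal form yields diagonal entries (1,1,1,1).

The boundary map ∂_2: C_2 → C_1 acts by ∂[p,q,r] = [q,r] − [p,r] + [p,q]. For instance
  ∂[v_0,v_1,v_4] = [v_1,v_4] − [v_0,v_4] + [v_0,v_1],
  ∂[v_0,v_3,v_4] = [v_3,v_4] − [v_0,v_4] + [v_0,v_3].
This gives a 9×6 integer matrix of rank 5; reducing to Smith normal form yields diagonal entries (1,1,1,1,1).

Computing H_k = (kernel of ∂_k) / (image of ∂_{k+1}):

  H_0: rank C_0 − rank ∂_1 = 5 − 4 = 1, and the invariant factors of ∂_1 are all 1, so H_0 = Z.
  H_1: rank ker ∂_1 − rank ∂_2 = (9 − 4) − 5 = 0, and the invariant factors of ∂_2 are all 1, so H_1 = 0.
  H_2: rank ker ∂_2 − rank ∂_3 = (6 − 5) − 0 = 1, and there is no ∂_3, so H_2 = Z.

As a check, the Euler characteristic is 5 − 9 + 6 = 2, which agrees with 1 − 0 + 1 = 2.

H_0 ≅ Z,  H_1 = 0,  H_2 ≅ Z.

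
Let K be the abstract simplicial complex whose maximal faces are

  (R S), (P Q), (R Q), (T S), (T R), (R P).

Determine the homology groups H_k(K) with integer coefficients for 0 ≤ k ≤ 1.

K has 5 vertices, 6 edges.
rank ∂_0 = 0, rank ∂_1 = 4 ⇒ b_0 = 5 − 0 − 4 = 1; all invariant factors of ∂_1 are 1 so no torsion. So H_0 ≅ Z.
rank ∂_1 = 4, rank ∂_2 = 0 ⇒ b_1 = 6 − 4 − 0 = 2. So H_1 ≅ Z^2.

H_0 = Z,  H_1 = Z^2.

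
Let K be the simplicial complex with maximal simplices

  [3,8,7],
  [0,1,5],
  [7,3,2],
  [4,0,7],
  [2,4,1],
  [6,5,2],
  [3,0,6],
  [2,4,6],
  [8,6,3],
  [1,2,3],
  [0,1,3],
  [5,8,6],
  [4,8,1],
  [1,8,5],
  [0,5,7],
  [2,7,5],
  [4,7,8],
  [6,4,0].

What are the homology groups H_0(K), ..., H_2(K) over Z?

H_0 ≅ Z,  H_1 ≅ Z^2,  H_2 ≅ Z.

Take the total order 0 < 1 < 2 < 3 < 4 < 5 < 6 < 7 < 8 on the vertex set. Then K (dimension 2) consists of the simplices:

  0-simplices (9): [0], [1], [2], [3], [4], [5], [6], [7], [8]
  1-simplices (27): (27 of them)
  2-simplices (18): [0,1,3], [0,1,5], [0,3,6], [0,4,6], [0,4,7], [0,5,7], [1,2,3], [1,2,4], [1,4,8], [1,5,8], [2,3,7], [2,4,6], [2,5,6], [2,5,7], [3,6,8], [3,7,8], [4,7,8], [5,6,8]

giving chain groups C_0 ≅ Z^9, C_1 ≅ Z^27, C_2 ≅ Z^18.

∂_1: C_1 → C_0 maps an edge to its endpoints' difference, ∂[p,q] = q − p. For instance
  ∂[2,3] = [3] − [2].
The resulting 9×27 matrix has rank 8, and its Smith normal form has invariant factors (1,1,1,1,1,1,1,1).

∂_2: C_2 → C_1 maps a triangle to the signed sum of its edges. For instance
  ∂[2,3,7] = [3,7] − [2,7] + [2,3],
  ∂[0,3,6] = [3,6] − [0,6] + [0,3].
As a 27×18 matrix over Z this has rank 17, with invariant factors (1,1,1,1,1,1,1,1,1,1,1,1,1,1,1,1,1).

Computing H_k = (kernel of ∂_k) / (image of ∂_{k+1}):

  H_0: rank C_0 − rank ∂_1 = 9 − 8 = 1, and the invariant factors of ∂_1 are all 1, so H_0 = Z.
  H_1: rank ker ∂_1 − rank ∂_2 = (27 − 8) − 17 = 2, and the invariant factors of ∂_2 are all 1, so H_1 = Z^2.
  H_2: rank ker ∂_2 − rank ∂_3 = (18 − 17) − 0 = 1, and there is no ∂_3, so H_2 = Z.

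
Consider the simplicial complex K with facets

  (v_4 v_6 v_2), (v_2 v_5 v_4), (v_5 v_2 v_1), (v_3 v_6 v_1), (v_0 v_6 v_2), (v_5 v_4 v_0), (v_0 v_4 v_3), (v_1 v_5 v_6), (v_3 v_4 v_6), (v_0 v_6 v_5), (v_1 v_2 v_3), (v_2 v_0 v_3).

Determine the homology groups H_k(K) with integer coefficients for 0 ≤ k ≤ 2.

Fix the vertex order v_0 < v_1 < v_2 < v_3 < v_4 < v_5 < v_6 and write every simplex with vertices in increasing order. Then dim K = 2 and the simplices of K are:

  0-simplices (7): [v_0], [v_1], [v_2], [v_3], [v_4], [v_5], [v_6]
  1-simplices (18): (18 of them)
  2-simplices (12): (12 of them)

giving chain groups C_0 ≅ Z^7, C_1 ≅ Z^18, C_2 ≅ Z^12.

∂_1: C_1 → C_0 is given by ∂[p,q] = [q] − [p].
This gives a 7×18 integer matrix of rank 6; reducing to Smith normal form yields diagonal entries (1,1,1,1,1,1).

∂_2: C_2 → C_1 acts by ∂[p,q,r] = [q,r] − [p,r] + [p,q]. For instance
  ∂[v_3,v_4,v_6] = [v_4,v_6] − [v_3,v_6] + [v_3,v_4],
  ∂[v_1,v_3,v_6] = [v_3,v_6] − [v_1,v_6] + [v_1,v_3].
This gives a 18×12 integer matrix of rank 12; reducing to Smith normal form yields diagonal entries (1,1,1,1,1,1,1,1,1,1,1,2).

Reading off H_k = ker ∂_k / im ∂_{k+1}:

  H_0: rank C_0 − rank ∂_1 = 7 − 6 = 1, and the invariant factors of ∂_1 are all 1, so H_0 ≅ Z.
  H_1: rank ker ∂_1 − rank ∂_2 = (18 − 6) − 12 = 0, and ∂_2 has invariant factor 2 > 1, so H_1 ≅ Z_2.
  H_2: rank ker ∂_2 − rank ∂_3 = (12 − 12) − 0 = 0, and there is no ∂_3, so H_2 ≅ 0.

(K is a triangulation of the real projective plane RP^2.)

H_0 = Z,  H_1 = Z_2,  H_2 = 0.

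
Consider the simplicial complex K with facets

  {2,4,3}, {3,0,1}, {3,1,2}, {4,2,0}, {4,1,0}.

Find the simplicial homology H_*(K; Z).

Fix the vertex order 0 < 1 < 2 < 3 < 4 and write every simplex with vertices in increasing order. Then dim K = 2 and the simplices of K are:

  0-simplices (5): [0], [1], [2], [3], [4]
  1-simplices (10): [0,1], [0,2], [0,3], [0,4], [1,2], [1,3], [1,4], [2,3], [2,4], [3,4]
  2-simplices (5): [0,1,3], [0,1,4], [0,2,4], [1,2,3], [2,3,4]

Hence C_0 ≅ Z^5, C_1 ≅ Z^10, C_2 ≅ Z^5.

The boundary map ∂_1: C_1 → C_0 is given by ∂[p,q] = [q] − [p]. For instance
  ∂[0,2] = [2] − [0].
The resulting 5×10 matrix has rank 4, and its Smith normal form has invariant factors (1,1,1,1).

Boundary ∂_2: C_2 → C_1 acts by ∂[p,q,r] = [q,r] − [p,r] + [p,q]. For instance
  ∂[0,1,3] = [1,3] − [0,3] + [0,1],
  ∂[0,1,4] = [1,4] − [0,4] + [0,1].
The 10×5 boundary matrix has rank 5 and Smith normal form diag(1,1,1,1,1).

From H_k ≅ ker(∂_k) / im(∂_{k+1}) we obtain:

  H_0: rank C_0 − rank ∂_1 = 5 − 4 = 1, and the invariant factors of ∂_1 are all 1, so H_0 ≅ Z.
  H_1: rank ker ∂_1 − rank ∂_2 = (10 − 4) − 5 = 1, and the invariant factors of ∂_2 are all 1, so H_1 ≅ Z.
  H_2: rank ker ∂_2 − rank ∂_3 = (5 − 5) − 0 = 0, and there is no ∂_3, so H_2 ≅ 0.

(K is a triangulation of the Möbius band.)

H_0 ≅ Z,  H_1 ≅ Z,  H_2 = 0.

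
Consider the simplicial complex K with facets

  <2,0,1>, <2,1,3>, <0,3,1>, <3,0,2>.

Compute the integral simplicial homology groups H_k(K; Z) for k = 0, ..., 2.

We work with the vertex ordering 0 < 1 < 2 < 3. The simplices of K, each written with vertices in increasing order, are:

  0-simplices (4): [0], [1], [2], [3]
  1-simplices (6): [0,1], [0,2], [0,3], [1,2], [1,3], [2,3]
  2-simplices (4): [0,1,2], [0,1,3], [0,2,3], [1,2,3]

giving chain groups C_0 ≅ Z^4, C_1 ≅ Z^6, C_2 ≅ Z^4.

The boundary map ∂_1: C_1 → C_0 maps an edge to its endpoints' difference, ∂[p,q] = q − p. For instance
  ∂[2,3] = [3] − [2].
As a 4×6 matrix over Z this has rank 3, with invariant factors (1,1,1).

∂_2: C_2 → C_1 maps a triangle to the signed sum of its edges. For instance
  ∂[0,2,3] = [2,3] − [0,3] + [0,2],
  ∂[0,1,3] = [1,3] − [0,3] + [0,1].
As a 6×4 matrix over Z this has rank 3, with invariant factors (1,1,1).

From H_k ≅ ker(∂_k) / im(∂_{k+1}) we obtain:

  H_0: rank C_0 − rank ∂_1 = 4 − 3 = 1, and the invariant factors of ∂_1 are all 1, so H_0 ≅ Z.
  H_1: rank ker ∂_1 − rank ∂_2 = (6 − 3) − 3 = 0, and the invariant factors of ∂_2 are all 1, so H_1 ≅ 0.
  H_2: rank ker ∂_2 − rank ∂_3 = (4 − 3) − 0 = 1, and there is no ∂_3, so H_2 ≅ Z.

(K is a triangulation of the 2-sphere S^2.)

H_0 ≅ Z,  H_1 = 0,  H_2 ≅ Z.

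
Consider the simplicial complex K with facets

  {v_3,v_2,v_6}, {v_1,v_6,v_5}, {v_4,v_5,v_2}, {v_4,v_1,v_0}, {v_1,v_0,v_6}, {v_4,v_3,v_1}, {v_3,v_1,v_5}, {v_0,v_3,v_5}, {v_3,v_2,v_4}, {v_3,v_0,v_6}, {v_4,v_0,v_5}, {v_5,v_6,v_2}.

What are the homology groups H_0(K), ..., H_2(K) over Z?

H_0 = Z,  H_1 = Z/2Z,  H_2 = 0.

Fix the vertex order v_0 < v_1 < v_2 < v_3 < v_4 < v_5 < v_6 and write every simplex with vertices in increasing order. Then dim K = 2 and the simplices of K are:

  0-simplices (7): [v_0], [v_1], [v_2], [v_3], [v_4], [v_5], [v_6]
  1-simplices (18): (18 of them)
  2-simplices (12): (12 of them)

giving chain groups C_0 ≅ Z^7, C_1 ≅ Z^18, C_2 ≅ Z^12.

The boundary map ∂_1: C_1 → C_0 sends each edge [p,q] (with p < q) to q − p. For instance
  ∂[v_0,v_1] = [v_1] − [v_0].
This gives a 7×18 integer matrix of rank 6; reducing to Smith normal form yields diagonal entries (1,1,1,1,1,1).

The boundary map ∂_2: C_2 → C_1 sends each 2-simplex [p,q,r] to [q,r] − [p,r] + [p,q]. For instance
  ∂[v_2,v_3,v_4] = [v_3,v_4] − [v_2,v_4] + [v_2,v_3],
  ∂[v_0,v_3,v_6] = [v_3,v_6] − [v_0,v_6] + [v_0,v_3].
The resulting 18×12 matrix has rank 12, and its Smith normal form has invariant factors (1,1,1,1,1,1,1,1,1,1,1,2).

From H_k ≅ ker(∂_k) / im(∂_{k+1}) we obtain:

  H_0: rank C_0 − rank ∂_1 = 7 − 6 = 1, and the invariant factors of ∂_1 are all 1, so H_0 ≅ Z.
  H_1: rank ker ∂_1 − rank ∂_2 = (18 − 6) − 12 = 0, and ∂_2 has invariant factor 2 > 1, so H_1 ≅ Z/2Z.
  H_2: rank ker ∂_2 − rank ∂_3 = (12 − 12) − 0 = 0, and there is no ∂_3, so H_2 ≅ 0.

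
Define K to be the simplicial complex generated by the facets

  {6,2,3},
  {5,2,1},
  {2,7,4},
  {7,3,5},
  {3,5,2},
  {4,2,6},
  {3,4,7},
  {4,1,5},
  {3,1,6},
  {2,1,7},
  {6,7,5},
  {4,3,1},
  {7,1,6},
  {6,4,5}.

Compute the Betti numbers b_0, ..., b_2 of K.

Order the vertices as 1 < 2 < 3 < 4 < 5 < 6 < 7. Listing each simplex with vertices in this order, K has dimension 2 with simplices:

  0-simplices (7): [1], [2], [3], [4], [5], [6], [7]
  1-simplices (21): [1,2], [1,3], [1,4], [1,5], [1,6], [1,7], [2,3], [2,4], [2,5], [2,6], [2,7], [3,4], [3,5], [3,6], [3,7], [4,5], [4,6], [4,7], [5,6], [5,7], [6,7]
  2-simplices (14): [1,2,5], [1,2,7], [1,3,4], [1,3,6], [1,4,5], [1,6,7], [2,3,5], [2,3,6], [2,4,6], [2,4,7], [3,4,7], [3,5,7], [4,5,6], [5,6,7]

Hence C_0 ≅ Z^7, C_1 ≅ Z^21, C_2 ≅ Z^14.

Boundary ∂_1: C_1 → C_0 maps an edge to its endpoints' difference, ∂[p,q] = q − p.
The resulting 7×21 matrix has rank 6, and its Smith normal form has invariant factors (1,1,1,1,1,1).

∂_2: C_2 → C_1 sends each 2-simplex [p,q,r] to [q,r] − [p,r] + [p,q]. For instance
  ∂[4,5,6] = [5,6] − [4,6] + [4,5],
  ∂[2,4,6] = [4,6] − [2,6] + [2,4].
The 21×14 boundary matrix has rank 13 and Smith normal form diag(1,1,1,1,1,1,1,1,1,1,1,1,1).

Now H_k = ker ∂_k / im ∂_{k+1}, so:

  H_0: rank C_0 − rank ∂_1 = 7 − 6 = 1, and the invariant factors of ∂_1 are all 1, so H_0 = Z.
  H_1: rank ker ∂_1 − rank ∂_2 = (21 − 6) − 13 = 2, and the invariant factors of ∂_2 are all 1, so H_1 = Z^2.
  H_2: rank ker ∂_2 − rank ∂_3 = (14 − 13) − 0 = 1, and there is no ∂_3, so H_2 = Z.

(K is a triangulation of the torus T^2.)

Hence the Betti numbers are b_0 = 1, b_1 = 2, b_2 = 1.

b_0 = 1, b_1 = 2, b_2 = 1.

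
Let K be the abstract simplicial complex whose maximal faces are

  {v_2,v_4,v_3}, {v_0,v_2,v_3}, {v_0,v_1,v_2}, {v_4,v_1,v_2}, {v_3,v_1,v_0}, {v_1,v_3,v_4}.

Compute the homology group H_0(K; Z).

H_0 = Z.

K has 5 vertices, 9 edges, 6 triangles.
rank ∂_0 = 0, rank ∂_1 = 4 ⇒ b_0 = 5 − 0 − 4 = 1; all invariant factors of ∂_1 are 1 so no torsion. So H_0 = Z.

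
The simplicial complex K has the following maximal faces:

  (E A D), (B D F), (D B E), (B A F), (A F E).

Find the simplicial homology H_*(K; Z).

H_0 ≅ Z,  H_1 ≅ Z,  H_2 = 0.

We work with the vertex ordering A < B < D < E < F. The simplices of K, each written with vertices in increasing order, are:

  0-simplices (5): A, B, D, E, F
  1-simplices (10): AB, AD, AE, AF, BD, BE, BF, DE, DF, EF
  2-simplices (5): ABF, ADE, AEF, BDE, BDF

Hence C_0 ≅ Z^5, C_1 ≅ Z^10, C_2 ≅ Z^5.

The boundary map ∂_1: C_1 → C_0 sends each edge [p,q] (with p < q) to q − p. For instance
  ∂AD = D − A.
As a 5×10 matrix over Z this has rank 4, with invariant factors (1,1,1,1).

∂_2: C_2 → C_1 acts by ∂[p,q,r] = [q,r] − [p,r] + [p,q]. For instance
  ∂ADE = DE − AE + AD,
  ∂BDF = DF − BF + BD.
As a 10×5 matrix over Z this has rank 5, with invariant factors (1,1,1,1,1).

Reading off H_k = ker ∂_k / im ∂_{k+1}:

  H_0: rank C_0 − rank ∂_1 = 5 − 4 = 1, and the invariant factors of ∂_1 are all 1, so H_0 ≅ Z.
  H_1: rank ker ∂_1 − rank ∂_2 = (10 − 4) − 5 = 1, and the invariant factors of ∂_2 are all 1, so H_1 ≅ Z.
  H_2: rank ker ∂_2 − rank ∂_3 = (5 − 5) − 0 = 0, and there is no ∂_3, so H_2 ≅ 0.

(K is a triangulation of the Möbius band.)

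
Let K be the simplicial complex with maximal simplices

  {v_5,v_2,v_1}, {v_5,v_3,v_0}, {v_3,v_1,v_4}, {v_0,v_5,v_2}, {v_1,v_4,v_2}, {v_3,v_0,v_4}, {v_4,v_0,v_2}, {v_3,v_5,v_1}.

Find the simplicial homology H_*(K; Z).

H_0 = Z,  H_1 = 0,  H_2 = Z.

Take the total order v_0 < v_1 < v_2 < v_3 < v_4 < v_5 on the vertex set. Then K (dimension 2) consists of the simplices:

  0-simplices (6): [v_0], [v_1], [v_2], [v_3], [v_4], [v_5]
  1-simplices (12): [v_0,v_2], [v_0,v_3], [v_0,v_4], [v_0,v_5], [v_1,v_2], [v_1,v_3], [v_1,v_4], [v_1,v_5], [v_2,v_4], [v_2,v_5], [v_3,v_4], [v_3,v_5]
  2-simplices (8): [v_0,v_2,v_4], [v_0,v_2,v_5], [v_0,v_3,v_4], [v_0,v_3,v_5], [v_1,v_2,v_4], [v_1,v_2,v_5], [v_1,v_3,v_4], [v_1,v_3,v_5]

so the chain groups are C_0 ≅ Z^6, C_1 ≅ Z^12, C_2 ≅ Z^8.

The boundary map ∂_1: C_1 → C_0 sends each edge [p,q] (with p < q) to q − p. For instance
  ∂[v_1,v_3] = [v_3] − [v_1].
The resulting 6×12 matrix has rank 5, and its Smith normal form has invariant factors (1,1,1,1,1).

∂_2: C_2 → C_1 sends each 2-simplex [p,q,r] to [q,r] − [p,r] + [p,q]. For instance
  ∂[v_0,v_3,v_5] = [v_3,v_5] − [v_0,v_5] + [v_0,v_3],
  ∂[v_1,v_2,v_4] = [v_2,v_4] − [v_1,v_4] + [v_1,v_2].
The 12×8 boundary matrix has rank 7 and Smith normal form diag(1,1,1,1,1,1,1).

Now H_k = ker ∂_k / im ∂_{k+1}, so:

  H_0: rank C_0 − rank ∂_1 = 6 − 5 = 1, and the invariant factors of ∂_1 are all 1, so H_0 ≅ Z.
  H_1: rank ker ∂_1 − rank ∂_2 = (12 − 5) − 7 = 0, and the invariant factors of ∂_2 are all 1, so H_1 ≅ 0.
  H_2: rank ker ∂_2 − rank ∂_3 = (8 − 7) − 0 = 1, and there is no ∂_3, so H_2 ≅ Z.

As a check, the Euler characteristic is 6 − 12 + 8 = 2, which agrees with 1 − 0 + 1 = 2.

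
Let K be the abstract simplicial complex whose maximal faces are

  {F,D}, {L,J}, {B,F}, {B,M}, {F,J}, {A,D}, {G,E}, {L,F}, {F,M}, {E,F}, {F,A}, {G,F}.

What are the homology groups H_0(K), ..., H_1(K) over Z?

Take the total order A < B < D < E < F < G < J < L < M on the vertex set. Then K (dimension 1) consists of the simplices:

  0-simplices (9): A, B, D, E, F, G, J, L, M
  1-simplices (12): AD, AF, BF, BM, DF, EF, EG, FG, FJ, FL, FM, JL

so the chain groups are C_0 ≅ Z^9, C_1 ≅ Z^12.

∂_1: C_1 → C_0 sends each edge [p,q] (with p < q) to q − p. For instance
  ∂DF = F − D.
This gives a 9×12 integer matrix of rank 8; reducing to Smith normal form yields diagonal entries (1,1,1,1,1,1,1,1).

From H_k ≅ ker(∂_k) / im(∂_{k+1}) we obtain:

  H_0: rank C_0 − rank ∂_1 = 9 − 8 = 1, and the invariant factors of ∂_1 are all 1, so H_0 ≅ Z.
  H_1: rank ker ∂_1 − rank ∂_2 = (12 − 8) − 0 = 4, and there is no ∂_2, so H_1 ≅ Z^4.

(K is a triangulation of a wedge of 4 circles.)

H_0 ≅ Z,  H_1 ≅ Z^4.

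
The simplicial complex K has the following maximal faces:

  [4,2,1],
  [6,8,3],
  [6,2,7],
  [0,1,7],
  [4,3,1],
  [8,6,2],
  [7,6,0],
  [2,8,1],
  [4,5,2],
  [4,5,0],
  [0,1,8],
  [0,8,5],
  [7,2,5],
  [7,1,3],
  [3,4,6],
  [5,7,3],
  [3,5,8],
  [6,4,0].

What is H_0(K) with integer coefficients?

H_0 = Z.

Take the total order 0 < 1 < 2 < 3 < 4 < 5 < 6 < 7 < 8 on the vertex set. Then K (dimension 2) consists of the simplices:

  0-simplices (9): [0], [1], [2], [3], [4], [5], [6], [7], [8]
  1-simplices (27): (27 of them)
  2-simplices (18): [0,1,7], [0,1,8], [0,4,5], [0,4,6], [0,5,8], [0,6,7], [1,2,4], [1,2,8], [1,3,4], [1,3,7], [2,4,5], [2,5,7], [2,6,7], [2,6,8], [3,4,6], [3,5,7], [3,5,8], [3,6,8]

giving chain groups C_0 ≅ Z^9, C_1 ≅ Z^27, C_2 ≅ Z^18.

Boundary ∂_1: C_1 → C_0 is given by ∂[p,q] = [q] − [p]. For instance
  ∂[4,5] = [5] − [4].
This gives a 9×27 integer matrix of rank 8; reducing to Smith normal form yields diagonal entries (1,1,1,1,1,1,1,1).

The boundary map ∂_2: C_2 → C_1 maps a triangle to the signed sum of its edges. For instance
  ∂[0,4,5] = [4,5] − [0,5] + [0,4],
  ∂[3,5,7] = [5,7] − [3,7] + [3,5].
The resulting 27×18 matrix has rank 17, and its Smith normal form has invariant factors (1,1,1,1,1,1,1,1,1,1,1,1,1,1,1,1,1).

From H_k ≅ ker(∂_k) / im(∂_{k+1}) we obtain:

  H_0: rank C_0 − rank ∂_1 = 9 − 8 = 1, and the invariant factors of ∂_1 are all 1, so H_0 = Z.

(K is a triangulation of the torus T^2.)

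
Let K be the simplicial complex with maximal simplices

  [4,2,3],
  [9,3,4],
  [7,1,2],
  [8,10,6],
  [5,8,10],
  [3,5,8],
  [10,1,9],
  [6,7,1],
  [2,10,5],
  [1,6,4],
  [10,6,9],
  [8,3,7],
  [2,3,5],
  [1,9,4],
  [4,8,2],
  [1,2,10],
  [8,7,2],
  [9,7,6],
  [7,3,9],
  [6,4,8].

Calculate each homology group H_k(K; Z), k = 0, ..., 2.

H_0 = Z,  H_1 = Z ⊕ Z/2Z,  H_2 = 0.

Take the total order 1 < 2 < 3 < 4 < 5 < 6 < 7 < 8 < 9 < 10 on the vertex set. Then K (dimension 2) consists of the simplices:

  0-simplices (10): [1], [2], [3], [4], [5], [6], [7], [8], [9], [10]
  1-simplices (30): (30 of them)
  2-simplices (20): (20 of them)

so the chain groups are C_0 ≅ Z^10, C_1 ≅ Z^30, C_2 ≅ Z^20.

The boundary map ∂_1: C_1 → C_0 is given by ∂[p,q] = [q] − [p]. For instance
  ∂[3,4] = [4] − [3].
This gives a 10×30 integer matrix of rank 9; reducing to Smith normal form yields diagonal entries (1,1,1,1,1,1,1,1,1).

Boundary ∂_2: C_2 → C_1 maps a triangle to the signed sum of its edges. For instance
  ∂[2,3,5] = [3,5] − [2,5] + [2,3],
  ∂[2,3,4] = [3,4] − [2,4] + [2,3].
The 30×20 boundary matrix has rank 20 and Smith normal form diag(1,1,1,1,1,1,1,1,1,1,1,1,1,1,1,1,1,1,1,2).

From H_k ≅ ker(∂_k) / im(∂_{k+1}) we obtain:

  H_0: rank C_0 − rank ∂_1 = 10 − 9 = 1, and the invariant factors of ∂_1 are all 1, so H_0 = Z.
  H_1: rank ker ∂_1 − rank ∂_2 = (30 − 9) − 20 = 1, and ∂_2 has invariant factor 2 > 1, so H_1 = Z ⊕ Z/2Z.
  H_2: rank ker ∂_2 − rank ∂_3 = (20 − 20) − 0 = 0, and there is no ∂_3, so H_2 = 0.

As a check, the Euler characteristic is 10 − 30 + 20 = 0, which agrees with 1 − 1 + 0 = 0.
(K is a triangulation of the Klein bottle.)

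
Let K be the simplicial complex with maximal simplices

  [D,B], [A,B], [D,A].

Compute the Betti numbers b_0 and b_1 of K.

b_0 = 1, b_1 = 1.

We work with the vertex ordering A < B < D. The simplices of K, each written with vertices in increasing order, are:

  0-simplices (3): A, B, D
  1-simplices (3): AB, AD, BD

giving chain groups C_0 ≅ Z^3, C_1 ≅ Z^3.

∂_1: C_1 → C_0 maps an edge to its endpoints' difference, ∂[p,q] = q − p. For instance
  ∂AB = B − A.
The 3×3 boundary matrix has rank 2 and Smith normal form diag(1,1).

Computing H_k = (kernel of ∂_k) / (image of ∂_{k+1}):

  H_0: rank C_0 − rank ∂_1 = 3 − 2 = 1, and the invariant factors of ∂_1 are all 1, so H_0 ≅ Z.
  H_1: rank ker ∂_1 − rank ∂_2 = (3 − 2) − 0 = 1, and there is no ∂_2, so H_1 ≅ Z.

As a check, the Euler characteristic is 3 − 3 = 0, which agrees with 1 − 1 = 0.
(K is a triangulation of the circle S^1.)

Hence the Betti numbers are b_0 = 1, b_1 = 1.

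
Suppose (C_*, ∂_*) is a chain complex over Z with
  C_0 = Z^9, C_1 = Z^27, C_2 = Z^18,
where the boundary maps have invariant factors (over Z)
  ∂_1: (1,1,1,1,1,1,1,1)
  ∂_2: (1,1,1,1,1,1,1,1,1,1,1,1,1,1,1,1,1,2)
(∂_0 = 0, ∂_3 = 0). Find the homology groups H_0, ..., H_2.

H_0 = Z,  H_1 = Z ⊕ Z/2Z,  H_2 = 0.

H_0: b_0 = 9 − 0 − 8 = 1; torsion from ∂_1 factors > 1: none. So H_0 = Z.
H_1: b_1 = 27 − 8 − 18 = 1; torsion from ∂_2 factors > 1: [2]. So H_1 = Z ⊕ Z/2Z.
H_2: b_2 = 18 − 18 − 0 = 0; torsion from ∂_3 factors > 1: none. So H_2 = 0.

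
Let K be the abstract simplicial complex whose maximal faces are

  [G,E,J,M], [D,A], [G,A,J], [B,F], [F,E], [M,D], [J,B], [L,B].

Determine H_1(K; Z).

H_1 = Z^2.

Take the total order A < B < D < E < F < G < J < L < M on the vertex set. Then K (dimension 3) consists of the simplices:

  0-simplices (9): A, B, D, E, F, G, J, L, M
  1-simplices (14): AD, AG, AJ, BF, BJ, BL, DM, EF, EG, EJ, EM, GJ, GM, JM
  2-simplices (5): AGJ, EGJ, EGM, EJM, GJM
  3-simplices (1): EGJM

so the chain groups are C_0 ≅ Z^9, C_1 ≅ Z^14, C_2 ≅ Z^5, C_3 ≅ Z^1.

∂_1: C_1 → C_0 maps an edge to its endpoints' difference, ∂[p,q] = q − p. For instance
  ∂BJ = J − B.
The resulting 9×14 matrix has rank 8, and its Smith normal form has invariant factors (1,1,1,1,1,1,1,1).

Boundary ∂_2: C_2 → C_1 acts by ∂[p,q,r] = [q,r] − [p,r] + [p,q]. For instance
  ∂AGJ = GJ − AJ + AG,
  ∂GJM = JM − GM + GJ.
The 14×5 boundary matrix has rank 4 and Smith normal form diag(1,1,1,1).

Boundary ∂_3: C_3 → C_2 sends each 3-simplex σ to the alternating sum Σ_i (−1)^i (σ with its i-th vertex removed). For instance
  ∂EGJM = GJM − EJM + EGM − EGJ.
The resulting 5×1 matrix has rank 1, and its Smith normal form has invariant factors (1).

Reading off H_k = ker ∂_k / im ∂_{k+1}:

  H_1: rank ker ∂_1 − rank ∂_2 = (14 − 8) − 4 = 2, and the invariant factors of ∂_2 are all 1, so H_1 = Z^2.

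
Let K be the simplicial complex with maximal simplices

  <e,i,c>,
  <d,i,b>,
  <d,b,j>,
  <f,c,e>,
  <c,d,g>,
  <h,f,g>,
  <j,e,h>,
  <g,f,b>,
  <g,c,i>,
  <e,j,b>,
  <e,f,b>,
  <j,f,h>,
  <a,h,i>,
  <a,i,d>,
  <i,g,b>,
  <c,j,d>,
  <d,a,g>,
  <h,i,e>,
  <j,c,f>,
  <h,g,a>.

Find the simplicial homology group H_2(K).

H_2 = 0.

Order the vertices as a < b < c < d < e < f < g < h < i < j. Listing each simplex with vertices in this order, K has dimension 2 with simplices:

  0-simplices (10): a, b, c, d, e, f, g, h, i, j
  1-simplices (30): ad, ag, ah, ai, bd, be, bf, bg, bi, bj, cd, ce, cf, cg, ci, cj, dg, di, dj, ef, eh, ei, ej, fg, fh, fj, gh, gi, hi, hj
  2-simplices (20): adg, adi, agh, ahi, bdi, bdj, bef, bej, bfg, bgi, cdg, cdj, cef, cei, cfj, cgi, ehi, ehj, fgh, fhj

so the chain groups are C_0 ≅ Z^10, C_1 ≅ Z^30, C_2 ≅ Z^20.

∂_1: C_1 → C_0 sends each edge [p,q] (with p < q) to q − p. For instance
  ∂bi = i − b.
The resulting 10×30 matrix has rank 9, and its Smith normal form has invariant factors (1,1,1,1,1,1,1,1,1).

The boundary map ∂_2: C_2 → C_1 maps a triangle to the signed sum of its edges. For instance
  ∂cgi = gi − ci + cg,
  ∂agh = gh − ah + ag.
This gives a 30×20 integer matrix of rank 20; reducing to Smith normal form yields diagonal entries (1,1,1,1,1,1,1,1,1,1,1,1,1,1,1,1,1,1,1,2).

Reading off H_k = ker ∂_k / im ∂_{k+1}:

  H_2: rank ker ∂_2 − rank ∂_3 = (20 − 20) − 0 = 0, and there is no ∂_3, so H_2 = 0.

(K is a triangulation of the Klein bottle.)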